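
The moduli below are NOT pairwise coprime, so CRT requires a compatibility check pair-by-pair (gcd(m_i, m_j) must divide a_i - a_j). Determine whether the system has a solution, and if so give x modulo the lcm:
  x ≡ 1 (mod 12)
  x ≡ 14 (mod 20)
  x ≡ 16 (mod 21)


Moduli 12, 20, 21 are not pairwise coprime, so CRT works modulo lcm(m_i) when all pairwise compatibility conditions hold.
Pairwise compatibility: gcd(m_i, m_j) must divide a_i - a_j for every pair.
Merge one congruence at a time:
  Start: x ≡ 1 (mod 12).
  Combine with x ≡ 14 (mod 20): gcd(12, 20) = 4, and 14 - 1 = 13 is NOT divisible by 4.
    ⇒ system is inconsistent (no integer solution).

No solution (the system is inconsistent).


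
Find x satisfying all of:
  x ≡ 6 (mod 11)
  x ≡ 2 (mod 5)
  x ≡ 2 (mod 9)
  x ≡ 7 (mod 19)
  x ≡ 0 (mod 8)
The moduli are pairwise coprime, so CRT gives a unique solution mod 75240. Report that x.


Product of moduli M = 11 · 5 · 9 · 19 · 8 = 75240.
Merge one congruence at a time:
  Start: x ≡ 6 (mod 11).
  Combine with x ≡ 2 (mod 5); new modulus lcm = 55.
    Write x = 6 + 11·t and substitute into x ≡ 2 (mod 5): 11·t ≡ 2 − 6 = -4 (mod 5).
    Reduce coefficients mod 5: 1·t ≡ 1 (mod 5).
    So t ≡ 1 (mod 5).
    Then x = 6 + 11·1 = 17, valid modulo lcm(11, 5) = 55: x ≡ 17 (mod 55).
  Combine with x ≡ 2 (mod 9); new modulus lcm = 495.
    Write x = 17 + 55·t and substitute into x ≡ 2 (mod 9): 55·t ≡ 2 − 17 = -15 (mod 9).
    Reduce coefficients mod 9: 1·t ≡ 3 (mod 9).
    So t ≡ 3 (mod 9).
    Then x = 17 + 55·3 = 182, valid modulo lcm(55, 9) = 495: x ≡ 182 (mod 495).
  Combine with x ≡ 7 (mod 19); new modulus lcm = 9405.
    Write x = 182 + 495·t and substitute into x ≡ 7 (mod 19): 495·t ≡ 7 − 182 = -175 (mod 19).
    Reduce coefficients mod 19: 1·t ≡ 15 (mod 19).
    So t ≡ 15 (mod 19).
    Then x = 182 + 495·15 = 7607, valid modulo lcm(495, 19) = 9405: x ≡ 7607 (mod 9405).
  Combine with x ≡ 0 (mod 8); new modulus lcm = 75240.
    Write x = 7607 + 9405·t and substitute into x ≡ 0 (mod 8): 9405·t ≡ 0 − 7607 = -7607 (mod 8).
    Reduce coefficients mod 8: 5·t ≡ 1 (mod 8).
    The inverse of 5 mod 8 is 5 (since 5·5 = 25 = 3·8 + 1), so t ≡ 5·1 = 5 ≡ 5 (mod 8).
    Then x = 7607 + 9405·5 = 54632, valid modulo lcm(9405, 8) = 75240: x ≡ 54632 (mod 75240).
Verify against each original: 54632 mod 11 = 6, 54632 mod 5 = 2, 54632 mod 9 = 2, 54632 mod 19 = 7, 54632 mod 8 = 0.

x ≡ 54632 (mod 75240).


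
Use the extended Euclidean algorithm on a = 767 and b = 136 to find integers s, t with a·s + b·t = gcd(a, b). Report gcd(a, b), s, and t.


Euclidean algorithm on (767, 136) — divide until remainder is 0:
  767 = 5 · 136 + 87
  136 = 1 · 87 + 49
  87 = 1 · 49 + 38
  49 = 1 · 38 + 11
  38 = 3 · 11 + 5
  11 = 2 · 5 + 1
  5 = 5 · 1 + 0
gcd(767, 136) = 1.
Track Bezout coefficients alongside the remainders: start with r₀ = 767 = a·1 + b·0 (s = 1, t = 0) and r₁ = 136 = a·0 + b·1 (s = 0, t = 1); each new remainder r_{k+1} = r_{k-1} − q_k·r_k inherits s_{k+1} = s_{k-1} − q_k·s_k, t_{k+1} = t_{k-1} − q_k·t_k, so r_k = a·s_k + b·t_k at every step:
  q = 5: r = 87, s = 1 − 5·0 = 1, t = 0 − 5·1 = -5  (check: 767·1 + 136·(-5) = 87)
  q = 1: r = 49, s = 0 − 1·1 = -1, t = 1 − 1·(-5) = 6  (check: 767·(-1) + 136·6 = 49)
  q = 1: r = 38, s = 1 − 1·(-1) = 2, t = -5 − 1·6 = -11  (check: 767·2 + 136·(-11) = 38)
  q = 1: r = 11, s = -1 − 1·2 = -3, t = 6 − 1·(-11) = 17  (check: 767·(-3) + 136·17 = 11)
  q = 3: r = 5, s = 2 − 3·(-3) = 11, t = -11 − 3·17 = -62  (check: 767·11 + 136·(-62) = 5)
  q = 2: r = 1, s = -3 − 2·11 = -25, t = 17 − 2·(-62) = 141  (check: 767·(-25) + 136·141 = 1)
The row with r = 1 (the gcd) gives the Bezout coefficients s = -25, t = 141.
Result: 767 · (-25) + 136 · (141) = 1.

gcd(767, 136) = 1; s = -25, t = 141 (check: 767·(-25) + 136·141 = 1).


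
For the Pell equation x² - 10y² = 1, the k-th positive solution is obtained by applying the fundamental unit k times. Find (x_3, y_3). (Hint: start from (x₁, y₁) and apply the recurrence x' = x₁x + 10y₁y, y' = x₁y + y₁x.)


Step 1: Find the fundamental solution (x₁, y₁) of x² - 10y² = 1.
  Expand √10 as a continued fraction. a₀ = ⌊√10⌋ = 3; iterate m_{k+1} = d_k·a_k − m_k, d_{k+1} = (10 − m_{k+1}²)/d_k, a_{k+1} = ⌊(a₀ + m_{k+1})/d_{k+1}⌋ (starting m₀ = 0, d₀ = 1), with convergents p_k = a_k·p_{k-1} + p_{k-2}, q_k = a_k·q_{k-1} + q_{k-2} (p₋₁ = 1, q₋₁ = 0):
  k = 0: a₀ = 3; p₀/q₀ = 3/1; p₀² − 10·q₀² = 9 − 10 = -1.
  k = 1: m = 3, d = 1, a = ⌊(3 + 3)/1⌋ = 6; p/q = (6·3 + 1)/(6·1 + 0) = 19/6; p² − 10·q² = 361 − 360 = 1.
  The first convergent with p² − 10·q² = 1 gives the fundamental solution (x₁, y₁) = (19, 6).
Step 2: Apply the recurrence (x_{n+1}, y_{n+1}) = (x₁x_n + 10y₁y_n, x₁y_n + y₁x_n) repeatedly.
  From (x_1, y_1) = (19, 6): x_2 = 19·19 + 10·6·6 = 721; y_2 = 19·6 + 6·19 = 228.
  From (x_2, y_2) = (721, 228): x_3 = 19·721 + 10·6·228 = 27379; y_3 = 19·228 + 6·721 = 8658.
Step 3: Verify x_3² - 10·y_3² = 749609641 - 749609640 = 1 (should be 1). ✓

(x_1, y_1) = (19, 6); (x_3, y_3) = (27379, 8658).


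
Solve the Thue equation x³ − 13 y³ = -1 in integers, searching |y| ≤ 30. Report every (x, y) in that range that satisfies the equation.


The equation is x³ - 13y³ = -1. For fixed y, x³ = 13·y³ − 1, so a solution requires the RHS to be a perfect cube.
Strategy: iterate y from -30 to 30, compute RHS = 13·y³ − 1, and check whether it is a (positive or negative) perfect cube.
Check small values of y:
  y = 0: RHS = -1 = (-1)³ ⇒ x = -1 works.
  y = 1: RHS = 12 is not a perfect cube.
  y = -1: RHS = -14 is not a perfect cube.
  y = 2: RHS = 103 is not a perfect cube.
  y = -2: RHS = -105 is not a perfect cube.
  y = 3: RHS = 350 is not a perfect cube.
  y = -3: RHS = -352 is not a perfect cube.
Continuing the search up to |y| = 30 finds no further solutions beyond those listed.
Collected solutions: (-1, 0).

Solutions (with |y| ≤ 30): (-1, 0).


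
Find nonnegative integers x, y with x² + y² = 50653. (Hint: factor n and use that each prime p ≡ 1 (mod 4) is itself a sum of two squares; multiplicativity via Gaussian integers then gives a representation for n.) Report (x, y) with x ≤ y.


Step 1: Factor n = 50653 = 37^3.
Step 2: Check the mod-4 condition on each prime factor: 37 ≡ 1 (mod 4), exponent 3.
All primes ≡ 3 (mod 4) appear to even exponent (or don't appear), so by the two-squares theorem n IS expressible as a sum of two squares.
Step 3: Build a representation. Here n = 37 · 37 · 37 is a product of primes ≡ 1 (mod 4). Each prime p ≡ 1 (mod 4) is itself a sum of two squares; find a² by testing p − a² for a perfect square:
  37: 37 − 1² = 36 = 6² ⇒ 37 = 1² + 6².
  Combine using the Brahmagupta–Fibonacci identity (a² + b²)(c² + d²) = (ac − bd)² + (ad + bc)² = (ac + bd)² + (ad − bc)²:
  37 · 37 = 1369: from (1² + 6²)(1² + 6²), take (1·1 − 6·6, 1·6 + 6·1) = (1 − 36, 6 + 6) = (-35, 12); dropping signs (only squares matter) gives (35, 12); check 35² + 12² = 1225 + 144 = 1369 ✓.
  1369 · 37 = 50653: from (35² + 12²)(1² + 6²), take (35·1 − 12·6, 35·6 + 12·1) = (35 − 72, 210 + 12) = (-37, 222); dropping signs (only squares matter) gives (37, 222); check 37² + 222² = 1369 + 49284 = 50653 ✓.
Step 4: Order so x ≤ y and verify: 37² + 222² = 1369 + 49284 = 50653 = n. ✓

n = 50653 = 37² + 222² (one valid representation with x ≤ y).


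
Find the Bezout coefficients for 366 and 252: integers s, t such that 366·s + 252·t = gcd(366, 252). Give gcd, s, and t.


Euclidean algorithm on (366, 252) — divide until remainder is 0:
  366 = 1 · 252 + 114
  252 = 2 · 114 + 24
  114 = 4 · 24 + 18
  24 = 1 · 18 + 6
  18 = 3 · 6 + 0
gcd(366, 252) = 6.
Track Bezout coefficients alongside the remainders: start with r₀ = 366 = a·1 + b·0 (s = 1, t = 0) and r₁ = 252 = a·0 + b·1 (s = 0, t = 1); each new remainder r_{k+1} = r_{k-1} − q_k·r_k inherits s_{k+1} = s_{k-1} − q_k·s_k, t_{k+1} = t_{k-1} − q_k·t_k, so r_k = a·s_k + b·t_k at every step:
  q = 1: r = 114, s = 1 − 1·0 = 1, t = 0 − 1·1 = -1  (check: 366·1 + 252·(-1) = 114)
  q = 2: r = 24, s = 0 − 2·1 = -2, t = 1 − 2·(-1) = 3  (check: 366·(-2) + 252·3 = 24)
  q = 4: r = 18, s = 1 − 4·(-2) = 9, t = -1 − 4·3 = -13  (check: 366·9 + 252·(-13) = 18)
  q = 1: r = 6, s = -2 − 1·9 = -11, t = 3 − 1·(-13) = 16  (check: 366·(-11) + 252·16 = 6)
The row with r = 6 (the gcd) gives the Bezout coefficients s = -11, t = 16.
Result: 366 · (-11) + 252 · (16) = 6.

gcd(366, 252) = 6; s = -11, t = 16 (check: 366·(-11) + 252·16 = 6).


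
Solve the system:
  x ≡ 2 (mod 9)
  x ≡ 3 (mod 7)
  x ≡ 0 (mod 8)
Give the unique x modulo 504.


Moduli 9, 7, 8 are pairwise coprime; by CRT there is a unique solution modulo M = 9 · 7 · 8 = 504.
Solve pairwise, accumulating the modulus:
  Start with x ≡ 2 (mod 9).
  Combine with x ≡ 3 (mod 7): since gcd(9, 7) = 1, we get a unique residue mod 63.
    Write x = 2 + 9·t and substitute into x ≡ 3 (mod 7): 9·t ≡ 3 − 2 = 1 (mod 7).
    Reduce coefficients mod 7: 2·t ≡ 1 (mod 7).
    The inverse of 2 mod 7 is 4 (since 2·4 = 8 = 1·7 + 1), so t ≡ 4·1 = 4 ≡ 4 (mod 7).
    Then x = 2 + 9·4 = 38, valid modulo lcm(9, 7) = 63: x ≡ 38 (mod 63).
  Combine with x ≡ 0 (mod 8): since gcd(63, 8) = 1, we get a unique residue mod 504.
    Write x = 38 + 63·t and substitute into x ≡ 0 (mod 8): 63·t ≡ 0 − 38 = -38 (mod 8).
    Reduce coefficients mod 8: 7·t ≡ 2 (mod 8).
    The inverse of 7 mod 8 is 7 (since 7·7 = 49 = 6·8 + 1), so t ≡ 7·2 = 14 ≡ 6 (mod 8).
    Then x = 38 + 63·6 = 416, valid modulo lcm(63, 8) = 504: x ≡ 416 (mod 504).
Verify: 416 mod 9 = 2 ✓, 416 mod 7 = 3 ✓, 416 mod 8 = 0 ✓.

x ≡ 416 (mod 504).


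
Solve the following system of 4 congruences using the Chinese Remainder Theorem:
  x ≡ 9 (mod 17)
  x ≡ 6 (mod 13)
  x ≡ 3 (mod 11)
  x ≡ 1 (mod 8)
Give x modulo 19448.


Product of moduli M = 17 · 13 · 11 · 8 = 19448.
Merge one congruence at a time:
  Start: x ≡ 9 (mod 17).
  Combine with x ≡ 6 (mod 13); new modulus lcm = 221.
    Write x = 9 + 17·t and substitute into x ≡ 6 (mod 13): 17·t ≡ 6 − 9 = -3 (mod 13).
    Reduce coefficients mod 13: 4·t ≡ 10 (mod 13).
    The inverse of 4 mod 13 is 10 (since 4·10 = 40 = 3·13 + 1), so t ≡ 10·10 = 100 ≡ 9 (mod 13).
    Then x = 9 + 17·9 = 162, valid modulo lcm(17, 13) = 221: x ≡ 162 (mod 221).
  Combine with x ≡ 3 (mod 11); new modulus lcm = 2431.
    Write x = 162 + 221·t and substitute into x ≡ 3 (mod 11): 221·t ≡ 3 − 162 = -159 (mod 11).
    Reduce coefficients mod 11: 1·t ≡ 6 (mod 11).
    So t ≡ 6 (mod 11).
    Then x = 162 + 221·6 = 1488, valid modulo lcm(221, 11) = 2431: x ≡ 1488 (mod 2431).
  Combine with x ≡ 1 (mod 8); new modulus lcm = 19448.
    Write x = 1488 + 2431·t and substitute into x ≡ 1 (mod 8): 2431·t ≡ 1 − 1488 = -1487 (mod 8).
    Reduce coefficients mod 8: 7·t ≡ 1 (mod 8).
    The inverse of 7 mod 8 is 7 (since 7·7 = 49 = 6·8 + 1), so t ≡ 7·1 = 7 ≡ 7 (mod 8).
    Then x = 1488 + 2431·7 = 18505, valid modulo lcm(2431, 8) = 19448: x ≡ 18505 (mod 19448).
Verify against each original: 18505 mod 17 = 9, 18505 mod 13 = 6, 18505 mod 11 = 3, 18505 mod 8 = 1.

x ≡ 18505 (mod 19448).


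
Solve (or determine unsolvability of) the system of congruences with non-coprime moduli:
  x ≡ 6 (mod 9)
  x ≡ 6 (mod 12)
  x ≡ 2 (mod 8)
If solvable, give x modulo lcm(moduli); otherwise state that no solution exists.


Moduli 9, 12, 8 are not pairwise coprime, so CRT works modulo lcm(m_i) when all pairwise compatibility conditions hold.
Pairwise compatibility: gcd(m_i, m_j) must divide a_i - a_j for every pair.
Merge one congruence at a time:
  Start: x ≡ 6 (mod 9).
  Combine with x ≡ 6 (mod 12): gcd(9, 12) = 3; 6 - 6 = 0, which IS divisible by 3, so compatible.
    Write x = 6 + 9·t and substitute into x ≡ 6 (mod 12): 9·t ≡ 6 − 6 = 0 (mod 12).
    Divide the congruence (and modulus) by g = 3: 3·t ≡ 0 (mod 4).
    The inverse of 3 mod 4 is 3 (since 3·3 = 9 = 2·4 + 1), so t ≡ 3·0 = 0 ≡ 0 (mod 4).
    Then x = 6 + 9·0 = 6, valid modulo lcm(9, 12) = 36: x ≡ 6 (mod 36).
  Combine with x ≡ 2 (mod 8): gcd(36, 8) = 4; 2 - 6 = -4, which IS divisible by 4, so compatible.
    Write x = 6 + 36·t and substitute into x ≡ 2 (mod 8): 36·t ≡ 2 − 6 = -4 (mod 8).
    Divide the congruence (and modulus) by g = 4: 9·t ≡ -1 (mod 2).
    Reduce coefficients mod 2: 1·t ≡ 1 (mod 2).
    So t ≡ 1 (mod 2).
    Then x = 6 + 36·1 = 42, valid modulo lcm(36, 8) = 72: x ≡ 42 (mod 72).
Verify: 42 mod 9 = 6, 42 mod 12 = 6, 42 mod 8 = 2.

x ≡ 42 (mod 72).


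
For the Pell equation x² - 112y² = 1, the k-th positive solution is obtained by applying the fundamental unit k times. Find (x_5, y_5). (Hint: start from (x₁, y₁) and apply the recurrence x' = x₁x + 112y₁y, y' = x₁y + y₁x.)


Step 1: Find the fundamental solution (x₁, y₁) of x² - 112y² = 1.
  Expand √112 as a continued fraction. a₀ = ⌊√112⌋ = 10; iterate m_{k+1} = d_k·a_k − m_k, d_{k+1} = (112 − m_{k+1}²)/d_k, a_{k+1} = ⌊(a₀ + m_{k+1})/d_{k+1}⌋ (starting m₀ = 0, d₀ = 1), with convergents p_k = a_k·p_{k-1} + p_{k-2}, q_k = a_k·q_{k-1} + q_{k-2} (p₋₁ = 1, q₋₁ = 0):
  k = 0: a₀ = 10; p₀/q₀ = 10/1; p₀² − 112·q₀² = 100 − 112 = -12.
  k = 1: m = 10, d = 12, a = ⌊(10 + 10)/12⌋ = 1; p/q = (1·10 + 1)/(1·1 + 0) = 11/1; p² − 112·q² = 121 − 112 = 9.
  k = 2: m = 2, d = 9, a = ⌊(10 + 2)/9⌋ = 1; p/q = (1·11 + 10)/(1·1 + 1) = 21/2; p² − 112·q² = 441 − 448 = -7.
  k = 3: m = 7, d = 7, a = ⌊(10 + 7)/7⌋ = 2; p/q = (2·21 + 11)/(2·2 + 1) = 53/5; p² − 112·q² = 2809 − 2800 = 9.
  k = 4: m = 7, d = 9, a = ⌊(10 + 7)/9⌋ = 1; p/q = (1·53 + 21)/(1·5 + 2) = 74/7; p² − 112·q² = 5476 − 5488 = -12.
  k = 5: m = 2, d = 12, a = ⌊(10 + 2)/12⌋ = 1; p/q = (1·74 + 53)/(1·7 + 5) = 127/12; p² − 112·q² = 16129 − 16128 = 1.
  The first convergent with p² − 112·q² = 1 gives the fundamental solution (x₁, y₁) = (127, 12).
Step 2: Apply the recurrence (x_{n+1}, y_{n+1}) = (x₁x_n + 112y₁y_n, x₁y_n + y₁x_n) repeatedly.
  From (x_1, y_1) = (127, 12): x_2 = 127·127 + 112·12·12 = 32257; y_2 = 127·12 + 12·127 = 3048.
  From (x_2, y_2) = (32257, 3048): x_3 = 127·32257 + 112·12·3048 = 8193151; y_3 = 127·3048 + 12·32257 = 774180.
  From (x_3, y_3) = (8193151, 774180): x_4 = 127·8193151 + 112·12·774180 = 2081028097; y_4 = 127·774180 + 12·8193151 = 196638672.
  From (x_4, y_4) = (2081028097, 196638672): x_5 = 127·2081028097 + 112·12·196638672 = 528572943487; y_5 = 127·196638672 + 12·2081028097 = 49945448508.
Step 3: Verify x_5² - 112·y_5² = 279389356586511295719169 - 279389356586511295719168 = 1 (should be 1). ✓

(x_1, y_1) = (127, 12); (x_5, y_5) = (528572943487, 49945448508).


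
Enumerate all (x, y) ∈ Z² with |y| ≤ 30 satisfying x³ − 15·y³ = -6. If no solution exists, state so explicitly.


The equation is x³ - 15y³ = -6. For fixed y, x³ = 15·y³ − 6, so a solution requires the RHS to be a perfect cube.
Strategy: iterate y from -30 to 30, compute RHS = 15·y³ − 6, and check whether it is a (positive or negative) perfect cube.
Check small values of y:
  y = 0: RHS = -6 is not a perfect cube.
  y = 1: RHS = 9 is not a perfect cube.
  y = -1: RHS = -21 is not a perfect cube.
  y = 2: RHS = 114 is not a perfect cube.
  y = -2: RHS = -126 is not a perfect cube.
  y = 3: RHS = 399 is not a perfect cube.
  y = -3: RHS = -411 is not a perfect cube.
Continuing the search up to |y| = 30 finds no solutions either.
No (x, y) in the scanned range satisfies the equation.

No integer solutions with |y| ≤ 30.


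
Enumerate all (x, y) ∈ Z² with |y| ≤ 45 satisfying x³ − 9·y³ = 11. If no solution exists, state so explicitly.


The equation is x³ - 9y³ = 11. For fixed y, x³ = 9·y³ + 11, so a solution requires the RHS to be a perfect cube.
Strategy: iterate y from -45 to 45, compute RHS = 9·y³ + 11, and check whether it is a (positive or negative) perfect cube.
Check small values of y:
  y = 0: RHS = 11 is not a perfect cube.
  y = 1: RHS = 20 is not a perfect cube.
  y = -1: RHS = 2 is not a perfect cube.
  y = 2: RHS = 83 is not a perfect cube.
  y = -2: RHS = -61 is not a perfect cube.
  y = 3: RHS = 254 is not a perfect cube.
  y = -3: RHS = -232 is not a perfect cube.
Continuing the search up to |y| = 45 finds no solutions either.
No (x, y) in the scanned range satisfies the equation.

No integer solutions with |y| ≤ 45.


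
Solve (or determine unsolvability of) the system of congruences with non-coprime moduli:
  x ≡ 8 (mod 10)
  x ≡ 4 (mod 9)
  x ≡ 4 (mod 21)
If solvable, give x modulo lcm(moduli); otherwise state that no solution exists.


Moduli 10, 9, 21 are not pairwise coprime, so CRT works modulo lcm(m_i) when all pairwise compatibility conditions hold.
Pairwise compatibility: gcd(m_i, m_j) must divide a_i - a_j for every pair.
Merge one congruence at a time:
  Start: x ≡ 8 (mod 10).
  Combine with x ≡ 4 (mod 9): gcd(10, 9) = 1; 4 - 8 = -4, which IS divisible by 1, so compatible.
    Write x = 8 + 10·t and substitute into x ≡ 4 (mod 9): 10·t ≡ 4 − 8 = -4 (mod 9).
    Reduce coefficients mod 9: 1·t ≡ 5 (mod 9).
    So t ≡ 5 (mod 9).
    Then x = 8 + 10·5 = 58, valid modulo lcm(10, 9) = 90: x ≡ 58 (mod 90).
  Combine with x ≡ 4 (mod 21): gcd(90, 21) = 3; 4 - 58 = -54, which IS divisible by 3, so compatible.
    Write x = 58 + 90·t and substitute into x ≡ 4 (mod 21): 90·t ≡ 4 − 58 = -54 (mod 21).
    Divide the congruence (and modulus) by g = 3: 30·t ≡ -18 (mod 7).
    Reduce coefficients mod 7: 2·t ≡ 3 (mod 7).
    The inverse of 2 mod 7 is 4 (since 2·4 = 8 = 1·7 + 1), so t ≡ 4·3 = 12 ≡ 5 (mod 7).
    Then x = 58 + 90·5 = 508, valid modulo lcm(90, 21) = 630: x ≡ 508 (mod 630).
Verify: 508 mod 10 = 8, 508 mod 9 = 4, 508 mod 21 = 4.

x ≡ 508 (mod 630).


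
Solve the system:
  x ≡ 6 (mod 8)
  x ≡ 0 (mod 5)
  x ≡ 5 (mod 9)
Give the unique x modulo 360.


Moduli 8, 5, 9 are pairwise coprime; by CRT there is a unique solution modulo M = 8 · 5 · 9 = 360.
Solve pairwise, accumulating the modulus:
  Start with x ≡ 6 (mod 8).
  Combine with x ≡ 0 (mod 5): since gcd(8, 5) = 1, we get a unique residue mod 40.
    Write x = 6 + 8·t and substitute into x ≡ 0 (mod 5): 8·t ≡ 0 − 6 = -6 (mod 5).
    Reduce coefficients mod 5: 3·t ≡ 4 (mod 5).
    The inverse of 3 mod 5 is 2 (since 3·2 = 6 = 1·5 + 1), so t ≡ 2·4 = 8 ≡ 3 (mod 5).
    Then x = 6 + 8·3 = 30, valid modulo lcm(8, 5) = 40: x ≡ 30 (mod 40).
  Combine with x ≡ 5 (mod 9): since gcd(40, 9) = 1, we get a unique residue mod 360.
    Write x = 30 + 40·t and substitute into x ≡ 5 (mod 9): 40·t ≡ 5 − 30 = -25 (mod 9).
    Reduce coefficients mod 9: 4·t ≡ 2 (mod 9).
    The inverse of 4 mod 9 is 7 (since 4·7 = 28 = 3·9 + 1), so t ≡ 7·2 = 14 ≡ 5 (mod 9).
    Then x = 30 + 40·5 = 230, valid modulo lcm(40, 9) = 360: x ≡ 230 (mod 360).
Verify: 230 mod 8 = 6 ✓, 230 mod 5 = 0 ✓, 230 mod 9 = 5 ✓.

x ≡ 230 (mod 360).


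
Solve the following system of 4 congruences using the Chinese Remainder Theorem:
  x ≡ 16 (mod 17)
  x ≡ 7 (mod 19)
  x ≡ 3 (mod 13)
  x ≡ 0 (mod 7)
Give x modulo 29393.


Product of moduli M = 17 · 19 · 13 · 7 = 29393.
Merge one congruence at a time:
  Start: x ≡ 16 (mod 17).
  Combine with x ≡ 7 (mod 19); new modulus lcm = 323.
    Write x = 16 + 17·t and substitute into x ≡ 7 (mod 19): 17·t ≡ 7 − 16 = -9 (mod 19).
    Reduce coefficients mod 19: 17·t ≡ 10 (mod 19).
    The inverse of 17 mod 19 is 9 (since 17·9 = 153 = 8·19 + 1), so t ≡ 9·10 = 90 ≡ 14 (mod 19).
    Then x = 16 + 17·14 = 254, valid modulo lcm(17, 19) = 323: x ≡ 254 (mod 323).
  Combine with x ≡ 3 (mod 13); new modulus lcm = 4199.
    Write x = 254 + 323·t and substitute into x ≡ 3 (mod 13): 323·t ≡ 3 − 254 = -251 (mod 13).
    Reduce coefficients mod 13: 11·t ≡ 9 (mod 13).
    The inverse of 11 mod 13 is 6 (since 11·6 = 66 = 5·13 + 1), so t ≡ 6·9 = 54 ≡ 2 (mod 13).
    Then x = 254 + 323·2 = 900, valid modulo lcm(323, 13) = 4199: x ≡ 900 (mod 4199).
  Combine with x ≡ 0 (mod 7); new modulus lcm = 29393.
    Write x = 900 + 4199·t and substitute into x ≡ 0 (mod 7): 4199·t ≡ 0 − 900 = -900 (mod 7).
    Reduce coefficients mod 7: 6·t ≡ 3 (mod 7).
    The inverse of 6 mod 7 is 6 (since 6·6 = 36 = 5·7 + 1), so t ≡ 6·3 = 18 ≡ 4 (mod 7).
    Then x = 900 + 4199·4 = 17696, valid modulo lcm(4199, 7) = 29393: x ≡ 17696 (mod 29393).
Verify against each original: 17696 mod 17 = 16, 17696 mod 19 = 7, 17696 mod 13 = 3, 17696 mod 7 = 0.

x ≡ 17696 (mod 29393).


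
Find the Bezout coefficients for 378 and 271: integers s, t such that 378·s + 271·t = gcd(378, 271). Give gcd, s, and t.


Euclidean algorithm on (378, 271) — divide until remainder is 0:
  378 = 1 · 271 + 107
  271 = 2 · 107 + 57
  107 = 1 · 57 + 50
  57 = 1 · 50 + 7
  50 = 7 · 7 + 1
  7 = 7 · 1 + 0
gcd(378, 271) = 1.
Track Bezout coefficients alongside the remainders: start with r₀ = 378 = a·1 + b·0 (s = 1, t = 0) and r₁ = 271 = a·0 + b·1 (s = 0, t = 1); each new remainder r_{k+1} = r_{k-1} − q_k·r_k inherits s_{k+1} = s_{k-1} − q_k·s_k, t_{k+1} = t_{k-1} − q_k·t_k, so r_k = a·s_k + b·t_k at every step:
  q = 1: r = 107, s = 1 − 1·0 = 1, t = 0 − 1·1 = -1  (check: 378·1 + 271·(-1) = 107)
  q = 2: r = 57, s = 0 − 2·1 = -2, t = 1 − 2·(-1) = 3  (check: 378·(-2) + 271·3 = 57)
  q = 1: r = 50, s = 1 − 1·(-2) = 3, t = -1 − 1·3 = -4  (check: 378·3 + 271·(-4) = 50)
  q = 1: r = 7, s = -2 − 1·3 = -5, t = 3 − 1·(-4) = 7  (check: 378·(-5) + 271·7 = 7)
  q = 7: r = 1, s = 3 − 7·(-5) = 38, t = -4 − 7·7 = -53  (check: 378·38 + 271·(-53) = 1)
The row with r = 1 (the gcd) gives the Bezout coefficients s = 38, t = -53.
Result: 378 · (38) + 271 · (-53) = 1.

gcd(378, 271) = 1; s = 38, t = -53 (check: 378·38 + 271·(-53) = 1).


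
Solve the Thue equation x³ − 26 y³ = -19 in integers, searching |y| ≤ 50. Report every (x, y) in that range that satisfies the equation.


The equation is x³ - 26y³ = -19. For fixed y, x³ = 26·y³ − 19, so a solution requires the RHS to be a perfect cube.
Strategy: iterate y from -50 to 50, compute RHS = 26·y³ − 19, and check whether it is a (positive or negative) perfect cube.
Check small values of y:
  y = 0: RHS = -19 is not a perfect cube.
  y = 1: RHS = 7 is not a perfect cube.
  y = -1: RHS = -45 is not a perfect cube.
  y = 2: RHS = 189 is not a perfect cube.
  y = -2: RHS = -227 is not a perfect cube.
  y = 3: RHS = 683 is not a perfect cube.
  y = -3: RHS = -721 is not a perfect cube.
Continuing the search up to |y| = 50 finds no solutions either.
No (x, y) in the scanned range satisfies the equation.

No integer solutions with |y| ≤ 50.


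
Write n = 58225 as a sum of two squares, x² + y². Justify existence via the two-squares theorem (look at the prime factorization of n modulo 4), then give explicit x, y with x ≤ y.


Step 1: Factor n = 58225 = 5^2 · 17 · 137.
Step 2: Check the mod-4 condition on each prime factor: 5 ≡ 1 (mod 4), exponent 2; 17 ≡ 1 (mod 4), exponent 1; 137 ≡ 1 (mod 4), exponent 1.
All primes ≡ 3 (mod 4) appear to even exponent (or don't appear), so by the two-squares theorem n IS expressible as a sum of two squares.
Step 3: Build a representation. Group n = k² · m with k = 5 and m = 17 · 137 = 2329 (a product of primes ≡ 1 (mod 4)); a representation of m scales to one of n via (k·x)² + (k·y)² = k²(x² + y²). Each prime p ≡ 1 (mod 4) is itself a sum of two squares; find a² by testing p − a² for a perfect square:
  17: 17 − 1² = 16 = 4² ⇒ 17 = 1² + 4².
  137: 137 − 1² = 136, 137 − 2² = 133, 137 − 3² = 128, 137 − 4² = 121 = 11² ⇒ 137 = 4² + 11².
  Combine using the Brahmagupta–Fibonacci identity (a² + b²)(c² + d²) = (ac − bd)² + (ad + bc)² = (ac + bd)² + (ad − bc)²:
  17 · 137 = 2329: from (1² + 4²)(4² + 11²), take (1·4 − 4·11, 1·11 + 4·4) = (4 − 44, 11 + 16) = (-40, 27); dropping signs (only squares matter) gives (40, 27); check 40² + 27² = 1600 + 729 = 2329 ✓.
  Scale by k = 5: (5·40, 5·27) = (200, 135).
Step 4: Order so x ≤ y and verify: 135² + 200² = 18225 + 40000 = 58225 = n. ✓

n = 58225 = 135² + 200² (one valid representation with x ≤ y).


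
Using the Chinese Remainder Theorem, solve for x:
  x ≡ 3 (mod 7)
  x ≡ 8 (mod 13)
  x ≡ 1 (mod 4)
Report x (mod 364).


Moduli 7, 13, 4 are pairwise coprime; by CRT there is a unique solution modulo M = 7 · 13 · 4 = 364.
Solve pairwise, accumulating the modulus:
  Start with x ≡ 3 (mod 7).
  Combine with x ≡ 8 (mod 13): since gcd(7, 13) = 1, we get a unique residue mod 91.
    Write x = 3 + 7·t and substitute into x ≡ 8 (mod 13): 7·t ≡ 8 − 3 = 5 (mod 13).
    The inverse of 7 mod 13 is 2 (since 7·2 = 14 = 1·13 + 1), so t ≡ 2·5 = 10 ≡ 10 (mod 13).
    Then x = 3 + 7·10 = 73, valid modulo lcm(7, 13) = 91: x ≡ 73 (mod 91).
  Combine with x ≡ 1 (mod 4): since gcd(91, 4) = 1, we get a unique residue mod 364.
    Write x = 73 + 91·t and substitute into x ≡ 1 (mod 4): 91·t ≡ 1 − 73 = -72 (mod 4).
    Reduce coefficients mod 4: 3·t ≡ 0 (mod 4).
    The inverse of 3 mod 4 is 3 (since 3·3 = 9 = 2·4 + 1), so t ≡ 3·0 = 0 ≡ 0 (mod 4).
    Then x = 73 + 91·0 = 73, valid modulo lcm(91, 4) = 364: x ≡ 73 (mod 364).
Verify: 73 mod 7 = 3 ✓, 73 mod 13 = 8 ✓, 73 mod 4 = 1 ✓.

x ≡ 73 (mod 364).


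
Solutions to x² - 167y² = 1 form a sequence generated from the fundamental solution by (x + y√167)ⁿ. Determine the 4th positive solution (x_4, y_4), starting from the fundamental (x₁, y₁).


Step 1: Find the fundamental solution (x₁, y₁) of x² - 167y² = 1.
  Expand √167 as a continued fraction. a₀ = ⌊√167⌋ = 12; iterate m_{k+1} = d_k·a_k − m_k, d_{k+1} = (167 − m_{k+1}²)/d_k, a_{k+1} = ⌊(a₀ + m_{k+1})/d_{k+1}⌋ (starting m₀ = 0, d₀ = 1), with convergents p_k = a_k·p_{k-1} + p_{k-2}, q_k = a_k·q_{k-1} + q_{k-2} (p₋₁ = 1, q₋₁ = 0):
  k = 0: a₀ = 12; p₀/q₀ = 12/1; p₀² − 167·q₀² = 144 − 167 = -23.
  k = 1: m = 12, d = 23, a = ⌊(12 + 12)/23⌋ = 1; p/q = (1·12 + 1)/(1·1 + 0) = 13/1; p² − 167·q² = 169 − 167 = 2.
  k = 2: m = 11, d = 2, a = ⌊(12 + 11)/2⌋ = 11; p/q = (11·13 + 12)/(11·1 + 1) = 155/12; p² − 167·q² = 24025 − 24048 = -23.
  k = 3: m = 11, d = 23, a = ⌊(12 + 11)/23⌋ = 1; p/q = (1·155 + 13)/(1·12 + 1) = 168/13; p² − 167·q² = 28224 − 28223 = 1.
  The first convergent with p² − 167·q² = 1 gives the fundamental solution (x₁, y₁) = (168, 13).
Step 2: Apply the recurrence (x_{n+1}, y_{n+1}) = (x₁x_n + 167y₁y_n, x₁y_n + y₁x_n) repeatedly.
  From (x_1, y_1) = (168, 13): x_2 = 168·168 + 167·13·13 = 56447; y_2 = 168·13 + 13·168 = 4368.
  From (x_2, y_2) = (56447, 4368): x_3 = 168·56447 + 167·13·4368 = 18966024; y_3 = 168·4368 + 13·56447 = 1467635.
  From (x_3, y_3) = (18966024, 1467635): x_4 = 168·18966024 + 167·13·1467635 = 6372527617; y_4 = 168·1467635 + 13·18966024 = 493120992.
Step 3: Verify x_4² - 167·y_4² = 40609108229427698689 - 40609108229427698688 = 1 (should be 1). ✓

(x_1, y_1) = (168, 13); (x_4, y_4) = (6372527617, 493120992).


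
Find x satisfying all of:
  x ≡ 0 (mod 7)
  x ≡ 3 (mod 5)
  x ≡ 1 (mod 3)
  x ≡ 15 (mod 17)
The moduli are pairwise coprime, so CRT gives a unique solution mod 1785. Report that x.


Product of moduli M = 7 · 5 · 3 · 17 = 1785.
Merge one congruence at a time:
  Start: x ≡ 0 (mod 7).
  Combine with x ≡ 3 (mod 5); new modulus lcm = 35.
    Write x = 0 + 7·t and substitute into x ≡ 3 (mod 5): 7·t ≡ 3 − 0 = 3 (mod 5).
    Reduce coefficients mod 5: 2·t ≡ 3 (mod 5).
    The inverse of 2 mod 5 is 3 (since 2·3 = 6 = 1·5 + 1), so t ≡ 3·3 = 9 ≡ 4 (mod 5).
    Then x = 0 + 7·4 = 28, valid modulo lcm(7, 5) = 35: x ≡ 28 (mod 35).
  Combine with x ≡ 1 (mod 3); new modulus lcm = 105.
    Write x = 28 + 35·t and substitute into x ≡ 1 (mod 3): 35·t ≡ 1 − 28 = -27 (mod 3).
    Reduce coefficients mod 3: 2·t ≡ 0 (mod 3).
    The inverse of 2 mod 3 is 2 (since 2·2 = 4 = 1·3 + 1), so t ≡ 2·0 = 0 ≡ 0 (mod 3).
    Then x = 28 + 35·0 = 28, valid modulo lcm(35, 3) = 105: x ≡ 28 (mod 105).
  Combine with x ≡ 15 (mod 17); new modulus lcm = 1785.
    Write x = 28 + 105·t and substitute into x ≡ 15 (mod 17): 105·t ≡ 15 − 28 = -13 (mod 17).
    Reduce coefficients mod 17: 3·t ≡ 4 (mod 17).
    The inverse of 3 mod 17 is 6 (since 3·6 = 18 = 1·17 + 1), so t ≡ 6·4 = 24 ≡ 7 (mod 17).
    Then x = 28 + 105·7 = 763, valid modulo lcm(105, 17) = 1785: x ≡ 763 (mod 1785).
Verify against each original: 763 mod 7 = 0, 763 mod 5 = 3, 763 mod 3 = 1, 763 mod 17 = 15.

x ≡ 763 (mod 1785).


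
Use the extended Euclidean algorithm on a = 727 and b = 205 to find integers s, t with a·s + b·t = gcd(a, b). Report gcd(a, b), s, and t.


Euclidean algorithm on (727, 205) — divide until remainder is 0:
  727 = 3 · 205 + 112
  205 = 1 · 112 + 93
  112 = 1 · 93 + 19
  93 = 4 · 19 + 17
  19 = 1 · 17 + 2
  17 = 8 · 2 + 1
  2 = 2 · 1 + 0
gcd(727, 205) = 1.
Track Bezout coefficients alongside the remainders: start with r₀ = 727 = a·1 + b·0 (s = 1, t = 0) and r₁ = 205 = a·0 + b·1 (s = 0, t = 1); each new remainder r_{k+1} = r_{k-1} − q_k·r_k inherits s_{k+1} = s_{k-1} − q_k·s_k, t_{k+1} = t_{k-1} − q_k·t_k, so r_k = a·s_k + b·t_k at every step:
  q = 3: r = 112, s = 1 − 3·0 = 1, t = 0 − 3·1 = -3  (check: 727·1 + 205·(-3) = 112)
  q = 1: r = 93, s = 0 − 1·1 = -1, t = 1 − 1·(-3) = 4  (check: 727·(-1) + 205·4 = 93)
  q = 1: r = 19, s = 1 − 1·(-1) = 2, t = -3 − 1·4 = -7  (check: 727·2 + 205·(-7) = 19)
  q = 4: r = 17, s = -1 − 4·2 = -9, t = 4 − 4·(-7) = 32  (check: 727·(-9) + 205·32 = 17)
  q = 1: r = 2, s = 2 − 1·(-9) = 11, t = -7 − 1·32 = -39  (check: 727·11 + 205·(-39) = 2)
  q = 8: r = 1, s = -9 − 8·11 = -97, t = 32 − 8·(-39) = 344  (check: 727·(-97) + 205·344 = 1)
The row with r = 1 (the gcd) gives the Bezout coefficients s = -97, t = 344.
Result: 727 · (-97) + 205 · (344) = 1.

gcd(727, 205) = 1; s = -97, t = 344 (check: 727·(-97) + 205·344 = 1).


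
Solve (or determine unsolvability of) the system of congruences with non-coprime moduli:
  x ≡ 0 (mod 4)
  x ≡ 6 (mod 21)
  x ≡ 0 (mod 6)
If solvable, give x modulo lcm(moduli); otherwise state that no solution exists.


Moduli 4, 21, 6 are not pairwise coprime, so CRT works modulo lcm(m_i) when all pairwise compatibility conditions hold.
Pairwise compatibility: gcd(m_i, m_j) must divide a_i - a_j for every pair.
Merge one congruence at a time:
  Start: x ≡ 0 (mod 4).
  Combine with x ≡ 6 (mod 21): gcd(4, 21) = 1; 6 - 0 = 6, which IS divisible by 1, so compatible.
    Write x = 0 + 4·t and substitute into x ≡ 6 (mod 21): 4·t ≡ 6 − 0 = 6 (mod 21).
    The inverse of 4 mod 21 is 16 (since 4·16 = 64 = 3·21 + 1), so t ≡ 16·6 = 96 ≡ 12 (mod 21).
    Then x = 0 + 4·12 = 48, valid modulo lcm(4, 21) = 84: x ≡ 48 (mod 84).
  Combine with x ≡ 0 (mod 6): gcd(84, 6) = 6; 0 - 48 = -48, which IS divisible by 6, so compatible.
    Write x = 48 + 84·t and substitute into x ≡ 0 (mod 6): 84·t ≡ 0 − 48 = -48 (mod 6).
    Divide the congruence (and modulus) by g = 6: 14·t ≡ -8 (mod 1).
    Modulo 1 every t works; take t = 0.
    Then x = 48 + 84·0 = 48, valid modulo lcm(84, 6) = 84: x ≡ 48 (mod 84).
Verify: 48 mod 4 = 0, 48 mod 21 = 6, 48 mod 6 = 0.

x ≡ 48 (mod 84).


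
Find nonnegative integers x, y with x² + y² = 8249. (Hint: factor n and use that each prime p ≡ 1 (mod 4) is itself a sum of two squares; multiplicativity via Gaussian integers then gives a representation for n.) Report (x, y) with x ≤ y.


Step 1: Factor n = 8249 = 73 · 113.
Step 2: Check the mod-4 condition on each prime factor: 73 ≡ 1 (mod 4), exponent 1; 113 ≡ 1 (mod 4), exponent 1.
All primes ≡ 3 (mod 4) appear to even exponent (or don't appear), so by the two-squares theorem n IS expressible as a sum of two squares.
Step 3: Build a representation. Here n = 73 · 113 is a product of primes ≡ 1 (mod 4). Each prime p ≡ 1 (mod 4) is itself a sum of two squares; find a² by testing p − a² for a perfect square:
  73: 73 − 1² = 72, 73 − 2² = 69, 73 − 3² = 64 = 8² ⇒ 73 = 3² + 8².
  113: 113 − 1² = 112, 113 − 2² = 109, 113 − 3² = 104, 113 − 4² = 97, 113 − 5² = 88, 113 − 6² = 77, 113 − 7² = 64 = 8² ⇒ 113 = 7² + 8².
  Combine using the Brahmagupta–Fibonacci identity (a² + b²)(c² + d²) = (ac − bd)² + (ad + bc)² = (ac + bd)² + (ad − bc)²:
  73 · 113 = 8249: from (3² + 8²)(7² + 8²), take (3·7 − 8·8, 3·8 + 8·7) = (21 − 64, 24 + 56) = (-43, 80); dropping signs (only squares matter) gives (43, 80); check 43² + 80² = 1849 + 6400 = 8249 ✓.
Step 4: Order so x ≤ y and verify: 43² + 80² = 1849 + 6400 = 8249 = n. ✓

n = 8249 = 43² + 80² (one valid representation with x ≤ y).


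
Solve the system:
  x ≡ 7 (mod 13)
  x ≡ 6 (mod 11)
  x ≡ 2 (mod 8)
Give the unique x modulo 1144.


Moduli 13, 11, 8 are pairwise coprime; by CRT there is a unique solution modulo M = 13 · 11 · 8 = 1144.
Solve pairwise, accumulating the modulus:
  Start with x ≡ 7 (mod 13).
  Combine with x ≡ 6 (mod 11): since gcd(13, 11) = 1, we get a unique residue mod 143.
    Write x = 7 + 13·t and substitute into x ≡ 6 (mod 11): 13·t ≡ 6 − 7 = -1 (mod 11).
    Reduce coefficients mod 11: 2·t ≡ 10 (mod 11).
    The inverse of 2 mod 11 is 6 (since 2·6 = 12 = 1·11 + 1), so t ≡ 6·10 = 60 ≡ 5 (mod 11).
    Then x = 7 + 13·5 = 72, valid modulo lcm(13, 11) = 143: x ≡ 72 (mod 143).
  Combine with x ≡ 2 (mod 8): since gcd(143, 8) = 1, we get a unique residue mod 1144.
    Write x = 72 + 143·t and substitute into x ≡ 2 (mod 8): 143·t ≡ 2 − 72 = -70 (mod 8).
    Reduce coefficients mod 8: 7·t ≡ 2 (mod 8).
    The inverse of 7 mod 8 is 7 (since 7·7 = 49 = 6·8 + 1), so t ≡ 7·2 = 14 ≡ 6 (mod 8).
    Then x = 72 + 143·6 = 930, valid modulo lcm(143, 8) = 1144: x ≡ 930 (mod 1144).
Verify: 930 mod 13 = 7 ✓, 930 mod 11 = 6 ✓, 930 mod 8 = 2 ✓.

x ≡ 930 (mod 1144).


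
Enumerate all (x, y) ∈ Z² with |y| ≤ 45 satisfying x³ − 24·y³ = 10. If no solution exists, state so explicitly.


The equation is x³ - 24y³ = 10. For fixed y, x³ = 24·y³ + 10, so a solution requires the RHS to be a perfect cube.
Strategy: iterate y from -45 to 45, compute RHS = 24·y³ + 10, and check whether it is a (positive or negative) perfect cube.
Check small values of y:
  y = 0: RHS = 10 is not a perfect cube.
  y = 1: RHS = 34 is not a perfect cube.
  y = -1: RHS = -14 is not a perfect cube.
  y = 2: RHS = 202 is not a perfect cube.
  y = -2: RHS = -182 is not a perfect cube.
  y = 3: RHS = 658 is not a perfect cube.
  y = -3: RHS = -638 is not a perfect cube.
Continuing the search up to |y| = 45 finds no solutions either.
No (x, y) in the scanned range satisfies the equation.

No integer solutions with |y| ≤ 45.


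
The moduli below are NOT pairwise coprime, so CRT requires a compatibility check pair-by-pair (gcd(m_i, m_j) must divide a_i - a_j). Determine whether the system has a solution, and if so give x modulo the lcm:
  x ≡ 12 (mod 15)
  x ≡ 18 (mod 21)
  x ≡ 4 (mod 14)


Moduli 15, 21, 14 are not pairwise coprime, so CRT works modulo lcm(m_i) when all pairwise compatibility conditions hold.
Pairwise compatibility: gcd(m_i, m_j) must divide a_i - a_j for every pair.
Merge one congruence at a time:
  Start: x ≡ 12 (mod 15).
  Combine with x ≡ 18 (mod 21): gcd(15, 21) = 3; 18 - 12 = 6, which IS divisible by 3, so compatible.
    Write x = 12 + 15·t and substitute into x ≡ 18 (mod 21): 15·t ≡ 18 − 12 = 6 (mod 21).
    Divide the congruence (and modulus) by g = 3: 5·t ≡ 2 (mod 7).
    The inverse of 5 mod 7 is 3 (since 5·3 = 15 = 2·7 + 1), so t ≡ 3·2 = 6 ≡ 6 (mod 7).
    Then x = 12 + 15·6 = 102, valid modulo lcm(15, 21) = 105: x ≡ 102 (mod 105).
  Combine with x ≡ 4 (mod 14): gcd(105, 14) = 7; 4 - 102 = -98, which IS divisible by 7, so compatible.
    Write x = 102 + 105·t and substitute into x ≡ 4 (mod 14): 105·t ≡ 4 − 102 = -98 (mod 14).
    Divide the congruence (and modulus) by g = 7: 15·t ≡ -14 (mod 2).
    Reduce coefficients mod 2: 1·t ≡ 0 (mod 2).
    So t ≡ 0 (mod 2).
    Then x = 102 + 105·0 = 102, valid modulo lcm(105, 14) = 210: x ≡ 102 (mod 210).
Verify: 102 mod 15 = 12, 102 mod 21 = 18, 102 mod 14 = 4.

x ≡ 102 (mod 210).


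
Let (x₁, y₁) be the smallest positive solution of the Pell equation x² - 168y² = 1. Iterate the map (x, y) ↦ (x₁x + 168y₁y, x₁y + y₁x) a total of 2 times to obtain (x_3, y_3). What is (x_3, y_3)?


Step 1: Find the fundamental solution (x₁, y₁) of x² - 168y² = 1.
  Expand √168 as a continued fraction. a₀ = ⌊√168⌋ = 12; iterate m_{k+1} = d_k·a_k − m_k, d_{k+1} = (168 − m_{k+1}²)/d_k, a_{k+1} = ⌊(a₀ + m_{k+1})/d_{k+1}⌋ (starting m₀ = 0, d₀ = 1), with convergents p_k = a_k·p_{k-1} + p_{k-2}, q_k = a_k·q_{k-1} + q_{k-2} (p₋₁ = 1, q₋₁ = 0):
  k = 0: a₀ = 12; p₀/q₀ = 12/1; p₀² − 168·q₀² = 144 − 168 = -24.
  k = 1: m = 12, d = 24, a = ⌊(12 + 12)/24⌋ = 1; p/q = (1·12 + 1)/(1·1 + 0) = 13/1; p² − 168·q² = 169 − 168 = 1.
  The first convergent with p² − 168·q² = 1 gives the fundamental solution (x₁, y₁) = (13, 1).
Step 2: Apply the recurrence (x_{n+1}, y_{n+1}) = (x₁x_n + 168y₁y_n, x₁y_n + y₁x_n) repeatedly.
  From (x_1, y_1) = (13, 1): x_2 = 13·13 + 168·1·1 = 337; y_2 = 13·1 + 1·13 = 26.
  From (x_2, y_2) = (337, 26): x_3 = 13·337 + 168·1·26 = 8749; y_3 = 13·26 + 1·337 = 675.
Step 3: Verify x_3² - 168·y_3² = 76545001 - 76545000 = 1 (should be 1). ✓

(x_1, y_1) = (13, 1); (x_3, y_3) = (8749, 675).


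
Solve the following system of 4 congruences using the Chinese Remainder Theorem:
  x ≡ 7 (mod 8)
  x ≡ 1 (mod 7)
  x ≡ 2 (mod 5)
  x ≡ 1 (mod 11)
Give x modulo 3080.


Product of moduli M = 8 · 7 · 5 · 11 = 3080.
Merge one congruence at a time:
  Start: x ≡ 7 (mod 8).
  Combine with x ≡ 1 (mod 7); new modulus lcm = 56.
    Write x = 7 + 8·t and substitute into x ≡ 1 (mod 7): 8·t ≡ 1 − 7 = -6 (mod 7).
    Reduce coefficients mod 7: 1·t ≡ 1 (mod 7).
    So t ≡ 1 (mod 7).
    Then x = 7 + 8·1 = 15, valid modulo lcm(8, 7) = 56: x ≡ 15 (mod 56).
  Combine with x ≡ 2 (mod 5); new modulus lcm = 280.
    Write x = 15 + 56·t and substitute into x ≡ 2 (mod 5): 56·t ≡ 2 − 15 = -13 (mod 5).
    Reduce coefficients mod 5: 1·t ≡ 2 (mod 5).
    So t ≡ 2 (mod 5).
    Then x = 15 + 56·2 = 127, valid modulo lcm(56, 5) = 280: x ≡ 127 (mod 280).
  Combine with x ≡ 1 (mod 11); new modulus lcm = 3080.
    Write x = 127 + 280·t and substitute into x ≡ 1 (mod 11): 280·t ≡ 1 − 127 = -126 (mod 11).
    Reduce coefficients mod 11: 5·t ≡ 6 (mod 11).
    The inverse of 5 mod 11 is 9 (since 5·9 = 45 = 4·11 + 1), so t ≡ 9·6 = 54 ≡ 10 (mod 11).
    Then x = 127 + 280·10 = 2927, valid modulo lcm(280, 11) = 3080: x ≡ 2927 (mod 3080).
Verify against each original: 2927 mod 8 = 7, 2927 mod 7 = 1, 2927 mod 5 = 2, 2927 mod 11 = 1.

x ≡ 2927 (mod 3080).


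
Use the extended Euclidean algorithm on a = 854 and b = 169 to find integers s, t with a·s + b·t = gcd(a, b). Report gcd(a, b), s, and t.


Euclidean algorithm on (854, 169) — divide until remainder is 0:
  854 = 5 · 169 + 9
  169 = 18 · 9 + 7
  9 = 1 · 7 + 2
  7 = 3 · 2 + 1
  2 = 2 · 1 + 0
gcd(854, 169) = 1.
Track Bezout coefficients alongside the remainders: start with r₀ = 854 = a·1 + b·0 (s = 1, t = 0) and r₁ = 169 = a·0 + b·1 (s = 0, t = 1); each new remainder r_{k+1} = r_{k-1} − q_k·r_k inherits s_{k+1} = s_{k-1} − q_k·s_k, t_{k+1} = t_{k-1} − q_k·t_k, so r_k = a·s_k + b·t_k at every step:
  q = 5: r = 9, s = 1 − 5·0 = 1, t = 0 − 5·1 = -5  (check: 854·1 + 169·(-5) = 9)
  q = 18: r = 7, s = 0 − 18·1 = -18, t = 1 − 18·(-5) = 91  (check: 854·(-18) + 169·91 = 7)
  q = 1: r = 2, s = 1 − 1·(-18) = 19, t = -5 − 1·91 = -96  (check: 854·19 + 169·(-96) = 2)
  q = 3: r = 1, s = -18 − 3·19 = -75, t = 91 − 3·(-96) = 379  (check: 854·(-75) + 169·379 = 1)
The row with r = 1 (the gcd) gives the Bezout coefficients s = -75, t = 379.
Result: 854 · (-75) + 169 · (379) = 1.

gcd(854, 169) = 1; s = -75, t = 379 (check: 854·(-75) + 169·379 = 1).
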